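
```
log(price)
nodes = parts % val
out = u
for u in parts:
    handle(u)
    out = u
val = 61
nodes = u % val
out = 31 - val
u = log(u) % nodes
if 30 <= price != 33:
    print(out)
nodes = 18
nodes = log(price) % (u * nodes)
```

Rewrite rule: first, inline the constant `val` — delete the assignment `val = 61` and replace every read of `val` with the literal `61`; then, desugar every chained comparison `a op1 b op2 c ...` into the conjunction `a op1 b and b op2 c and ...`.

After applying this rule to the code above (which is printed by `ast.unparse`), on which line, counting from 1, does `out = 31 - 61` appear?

Transformed code:
log(price)
nodes = parts % 61
out = u
for u in parts:
    handle(u)
    out = u
nodes = u % 61
out = 31 - 61
u = log(u) % nodes
if 30 <= price and price != 33:
    print(out)
nodes = 18
nodes = log(price) % (u * nodes)

8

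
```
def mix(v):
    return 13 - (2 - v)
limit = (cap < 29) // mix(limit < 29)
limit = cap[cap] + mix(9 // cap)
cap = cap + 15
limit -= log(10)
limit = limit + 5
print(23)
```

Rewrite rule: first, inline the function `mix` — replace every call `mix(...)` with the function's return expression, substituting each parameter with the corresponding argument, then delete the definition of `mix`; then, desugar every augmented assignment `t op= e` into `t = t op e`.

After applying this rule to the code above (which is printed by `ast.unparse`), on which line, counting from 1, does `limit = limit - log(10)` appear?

4

Transformed code:
limit = (cap < 29) // (13 - (2 - (limit < 29)))
limit = cap[cap] + (13 - (2 - 9 // cap))
cap = cap + 15
limit = limit - log(10)
limit = limit + 5
print(23)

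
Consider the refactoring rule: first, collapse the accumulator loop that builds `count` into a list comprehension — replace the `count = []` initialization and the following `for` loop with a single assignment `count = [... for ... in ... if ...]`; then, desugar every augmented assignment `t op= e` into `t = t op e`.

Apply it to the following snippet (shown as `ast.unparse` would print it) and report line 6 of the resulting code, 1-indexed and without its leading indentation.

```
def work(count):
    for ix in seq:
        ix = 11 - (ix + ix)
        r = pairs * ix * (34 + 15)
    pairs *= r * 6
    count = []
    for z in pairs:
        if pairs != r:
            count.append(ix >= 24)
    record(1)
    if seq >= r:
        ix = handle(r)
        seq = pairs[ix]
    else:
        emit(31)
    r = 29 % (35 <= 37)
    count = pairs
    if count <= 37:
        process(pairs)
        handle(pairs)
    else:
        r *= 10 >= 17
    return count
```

Transformed code:
def work(count):
    for ix in seq:
        ix = 11 - (ix + ix)
        r = pairs * ix * (34 + 15)
    pairs = pairs * (r * 6)
    count = [ix >= 24 for z in pairs if pairs != r]
    record(1)
    if seq >= r:
        ix = handle(r)
        seq = pairs[ix]
    else:
        emit(31)
    r = 29 % (35 <= 37)
    count = pairs
    if count <= 37:
        process(pairs)
        handle(pairs)
    else:
        r = r * (10 >= 17)
    return count

count = [ix >= 24 for z in pairs if pairs != r]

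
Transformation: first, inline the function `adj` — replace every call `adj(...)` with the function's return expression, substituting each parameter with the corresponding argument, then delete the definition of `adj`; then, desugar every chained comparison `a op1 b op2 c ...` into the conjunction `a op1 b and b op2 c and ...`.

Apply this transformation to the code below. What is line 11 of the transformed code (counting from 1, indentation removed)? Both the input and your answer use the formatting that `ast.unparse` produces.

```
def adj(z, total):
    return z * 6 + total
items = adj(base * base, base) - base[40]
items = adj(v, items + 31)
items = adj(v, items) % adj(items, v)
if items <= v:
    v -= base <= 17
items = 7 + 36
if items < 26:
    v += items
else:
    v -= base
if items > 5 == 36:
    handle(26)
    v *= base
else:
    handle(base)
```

Transformed code:
items = base * base * 6 + base - base[40]
items = v * 6 + (items + 31)
items = (v * 6 + items) % (items * 6 + v)
if items <= v:
    v -= base <= 17
items = 7 + 36
if items < 26:
    v += items
else:
    v -= base
if items > 5 and 5 == 36:
    handle(26)
    v *= base
else:
    handle(base)

if items > 5 and 5 == 36:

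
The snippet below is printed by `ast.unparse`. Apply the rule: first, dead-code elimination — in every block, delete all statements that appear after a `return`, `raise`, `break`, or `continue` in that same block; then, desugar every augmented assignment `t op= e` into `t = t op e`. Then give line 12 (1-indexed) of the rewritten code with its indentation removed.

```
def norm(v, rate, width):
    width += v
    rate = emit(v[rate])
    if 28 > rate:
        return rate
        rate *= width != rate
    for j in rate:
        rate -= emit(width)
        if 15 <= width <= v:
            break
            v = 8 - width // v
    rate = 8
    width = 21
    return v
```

return v

Transformed code:
def norm(v, rate, width):
    width = width + v
    rate = emit(v[rate])
    if 28 > rate:
        return rate
    for j in rate:
        rate = rate - emit(width)
        if 15 <= width <= v:
            break
    rate = 8
    width = 21
    return v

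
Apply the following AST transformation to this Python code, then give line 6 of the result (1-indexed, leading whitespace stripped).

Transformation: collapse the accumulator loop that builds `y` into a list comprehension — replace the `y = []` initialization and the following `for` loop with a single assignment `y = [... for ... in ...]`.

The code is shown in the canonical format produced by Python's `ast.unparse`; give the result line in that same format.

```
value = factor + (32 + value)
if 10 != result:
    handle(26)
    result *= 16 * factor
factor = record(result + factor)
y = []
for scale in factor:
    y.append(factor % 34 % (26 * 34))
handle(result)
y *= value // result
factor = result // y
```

Transformed code:
value = factor + (32 + value)
if 10 != result:
    handle(26)
    result *= 16 * factor
factor = record(result + factor)
y = [factor % 34 % (26 * 34) for scale in factor]
handle(result)
y *= value // result
factor = result // y

y = [factor % 34 % (26 * 34) for scale in factor]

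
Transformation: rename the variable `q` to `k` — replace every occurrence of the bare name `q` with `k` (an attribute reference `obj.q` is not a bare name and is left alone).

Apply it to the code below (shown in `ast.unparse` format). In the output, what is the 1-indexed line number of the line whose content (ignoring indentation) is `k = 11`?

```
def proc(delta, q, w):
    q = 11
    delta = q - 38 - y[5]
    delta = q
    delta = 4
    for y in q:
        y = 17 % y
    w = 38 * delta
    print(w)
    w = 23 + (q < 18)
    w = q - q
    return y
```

2

Transformed code:
def proc(delta, k, w):
    k = 11
    delta = k - 38 - y[5]
    delta = k
    delta = 4
    for y in k:
        y = 17 % y
    w = 38 * delta
    print(w)
    w = 23 + (k < 18)
    w = k - k
    return y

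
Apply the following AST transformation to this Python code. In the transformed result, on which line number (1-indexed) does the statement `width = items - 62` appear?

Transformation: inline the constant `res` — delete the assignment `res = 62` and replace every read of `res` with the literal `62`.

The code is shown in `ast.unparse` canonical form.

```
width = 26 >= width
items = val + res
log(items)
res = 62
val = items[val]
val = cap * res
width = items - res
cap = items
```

6

Transformed code:
width = 26 >= width
items = val + 62
log(items)
val = items[val]
val = cap * 62
width = items - 62
cap = items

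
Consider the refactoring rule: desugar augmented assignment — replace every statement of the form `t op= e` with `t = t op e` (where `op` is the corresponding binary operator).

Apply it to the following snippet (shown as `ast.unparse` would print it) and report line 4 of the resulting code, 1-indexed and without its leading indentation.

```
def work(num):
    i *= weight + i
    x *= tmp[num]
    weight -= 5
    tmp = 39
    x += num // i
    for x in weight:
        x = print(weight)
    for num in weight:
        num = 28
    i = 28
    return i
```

Transformed code:
def work(num):
    i = i * (weight + i)
    x = x * tmp[num]
    weight = weight - 5
    tmp = 39
    x = x + num // i
    for x in weight:
        x = print(weight)
    for num in weight:
        num = 28
    i = 28
    return i

weight = weight - 5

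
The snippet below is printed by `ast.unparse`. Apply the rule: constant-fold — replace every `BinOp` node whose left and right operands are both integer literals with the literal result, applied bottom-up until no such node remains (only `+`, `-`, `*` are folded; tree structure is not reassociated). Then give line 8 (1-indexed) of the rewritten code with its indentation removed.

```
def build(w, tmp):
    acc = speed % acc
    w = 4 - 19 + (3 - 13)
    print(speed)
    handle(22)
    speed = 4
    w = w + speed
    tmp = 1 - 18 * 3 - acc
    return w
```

Transformed code:
def build(w, tmp):
    acc = speed % acc
    w = -25
    print(speed)
    handle(22)
    speed = 4
    w = w + speed
    tmp = -53 - acc
    return w

tmp = -53 - acc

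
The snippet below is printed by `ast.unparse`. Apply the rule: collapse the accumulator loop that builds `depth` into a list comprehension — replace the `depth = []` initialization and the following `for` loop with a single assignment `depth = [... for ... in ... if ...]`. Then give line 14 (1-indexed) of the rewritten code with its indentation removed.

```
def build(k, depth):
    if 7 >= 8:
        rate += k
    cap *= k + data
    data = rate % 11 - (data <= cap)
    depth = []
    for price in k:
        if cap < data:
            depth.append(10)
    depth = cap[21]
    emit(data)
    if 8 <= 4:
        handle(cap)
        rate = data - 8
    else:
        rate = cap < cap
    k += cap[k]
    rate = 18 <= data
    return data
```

k += cap[k]

Transformed code:
def build(k, depth):
    if 7 >= 8:
        rate += k
    cap *= k + data
    data = rate % 11 - (data <= cap)
    depth = [10 for price in k if cap < data]
    depth = cap[21]
    emit(data)
    if 8 <= 4:
        handle(cap)
        rate = data - 8
    else:
        rate = cap < cap
    k += cap[k]
    rate = 18 <= data
    return data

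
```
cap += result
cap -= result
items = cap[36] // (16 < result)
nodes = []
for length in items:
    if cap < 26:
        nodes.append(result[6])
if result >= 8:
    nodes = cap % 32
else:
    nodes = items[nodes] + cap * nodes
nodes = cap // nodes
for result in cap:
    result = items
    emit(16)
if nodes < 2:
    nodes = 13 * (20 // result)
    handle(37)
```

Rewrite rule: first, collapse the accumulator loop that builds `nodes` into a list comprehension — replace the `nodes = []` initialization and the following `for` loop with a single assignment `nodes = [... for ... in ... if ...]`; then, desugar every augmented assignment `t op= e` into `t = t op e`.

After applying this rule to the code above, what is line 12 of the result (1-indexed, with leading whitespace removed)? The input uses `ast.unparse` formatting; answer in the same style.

Transformed code:
cap = cap + result
cap = cap - result
items = cap[36] // (16 < result)
nodes = [result[6] for length in items if cap < 26]
if result >= 8:
    nodes = cap % 32
else:
    nodes = items[nodes] + cap * nodes
nodes = cap // nodes
for result in cap:
    result = items
    emit(16)
if nodes < 2:
    nodes = 13 * (20 // result)
    handle(37)

emit(16)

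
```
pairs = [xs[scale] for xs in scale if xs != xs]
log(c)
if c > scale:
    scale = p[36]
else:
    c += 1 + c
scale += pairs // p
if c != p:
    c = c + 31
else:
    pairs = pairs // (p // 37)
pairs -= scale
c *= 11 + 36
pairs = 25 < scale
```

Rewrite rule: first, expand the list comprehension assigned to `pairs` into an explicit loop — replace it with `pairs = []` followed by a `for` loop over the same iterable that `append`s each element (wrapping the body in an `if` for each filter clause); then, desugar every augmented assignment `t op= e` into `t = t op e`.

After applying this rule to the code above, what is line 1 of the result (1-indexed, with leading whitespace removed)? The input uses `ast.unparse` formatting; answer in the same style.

Transformed code:
pairs = []
for xs in scale:
    if xs != xs:
        pairs.append(xs[scale])
log(c)
if c > scale:
    scale = p[36]
else:
    c = c + (1 + c)
scale = scale + pairs // p
if c != p:
    c = c + 31
else:
    pairs = pairs // (p // 37)
pairs = pairs - scale
c = c * (11 + 36)
pairs = 25 < scale

pairs = []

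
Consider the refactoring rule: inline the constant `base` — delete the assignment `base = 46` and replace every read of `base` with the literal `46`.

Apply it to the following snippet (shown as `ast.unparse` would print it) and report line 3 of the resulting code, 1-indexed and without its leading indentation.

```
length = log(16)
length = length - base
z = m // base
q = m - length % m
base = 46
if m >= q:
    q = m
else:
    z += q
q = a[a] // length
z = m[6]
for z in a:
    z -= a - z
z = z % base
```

z = m // 46

Transformed code:
length = log(16)
length = length - 46
z = m // 46
q = m - length % m
if m >= q:
    q = m
else:
    z += q
q = a[a] // length
z = m[6]
for z in a:
    z -= a - z
z = z % 46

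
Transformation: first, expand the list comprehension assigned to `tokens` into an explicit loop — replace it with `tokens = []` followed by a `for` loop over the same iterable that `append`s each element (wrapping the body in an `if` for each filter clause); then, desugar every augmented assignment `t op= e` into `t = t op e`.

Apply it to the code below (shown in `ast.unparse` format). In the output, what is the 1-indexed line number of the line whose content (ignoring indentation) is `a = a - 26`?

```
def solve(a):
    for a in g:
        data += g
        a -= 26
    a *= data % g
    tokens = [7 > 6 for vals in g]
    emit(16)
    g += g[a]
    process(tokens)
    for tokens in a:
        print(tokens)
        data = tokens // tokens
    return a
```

Transformed code:
def solve(a):
    for a in g:
        data = data + g
        a = a - 26
    a = a * (data % g)
    tokens = []
    for vals in g:
        tokens.append(7 > 6)
    emit(16)
    g = g + g[a]
    process(tokens)
    for tokens in a:
        print(tokens)
        data = tokens // tokens
    return a

4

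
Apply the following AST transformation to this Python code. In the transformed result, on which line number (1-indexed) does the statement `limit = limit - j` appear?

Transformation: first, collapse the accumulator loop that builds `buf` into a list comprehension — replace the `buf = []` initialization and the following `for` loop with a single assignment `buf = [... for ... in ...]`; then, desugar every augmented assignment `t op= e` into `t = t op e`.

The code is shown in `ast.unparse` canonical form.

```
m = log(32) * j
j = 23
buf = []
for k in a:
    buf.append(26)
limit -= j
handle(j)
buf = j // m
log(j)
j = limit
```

Transformed code:
m = log(32) * j
j = 23
buf = [26 for k in a]
limit = limit - j
handle(j)
buf = j // m
log(j)
j = limit

4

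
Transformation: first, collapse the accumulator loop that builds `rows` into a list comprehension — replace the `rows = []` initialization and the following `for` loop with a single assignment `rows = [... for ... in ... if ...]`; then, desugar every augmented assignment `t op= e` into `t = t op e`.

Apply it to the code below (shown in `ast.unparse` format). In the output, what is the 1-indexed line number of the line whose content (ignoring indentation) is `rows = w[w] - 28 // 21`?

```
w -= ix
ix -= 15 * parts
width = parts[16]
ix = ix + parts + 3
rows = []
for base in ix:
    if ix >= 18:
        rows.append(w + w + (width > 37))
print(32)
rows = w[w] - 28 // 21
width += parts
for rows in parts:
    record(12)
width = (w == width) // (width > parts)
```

7

Transformed code:
w = w - ix
ix = ix - 15 * parts
width = parts[16]
ix = ix + parts + 3
rows = [w + w + (width > 37) for base in ix if ix >= 18]
print(32)
rows = w[w] - 28 // 21
width = width + parts
for rows in parts:
    record(12)
width = (w == width) // (width > parts)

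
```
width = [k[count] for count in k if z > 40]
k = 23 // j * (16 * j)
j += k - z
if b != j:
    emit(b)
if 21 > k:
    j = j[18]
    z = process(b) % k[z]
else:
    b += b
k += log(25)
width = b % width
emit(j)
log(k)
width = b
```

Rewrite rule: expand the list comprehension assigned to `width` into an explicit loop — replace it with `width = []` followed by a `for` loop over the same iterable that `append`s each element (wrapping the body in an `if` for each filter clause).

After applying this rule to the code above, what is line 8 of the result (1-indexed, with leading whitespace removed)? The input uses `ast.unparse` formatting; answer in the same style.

emit(b)

Transformed code:
width = []
for count in k:
    if z > 40:
        width.append(k[count])
k = 23 // j * (16 * j)
j += k - z
if b != j:
    emit(b)
if 21 > k:
    j = j[18]
    z = process(b) % k[z]
else:
    b += b
k += log(25)
width = b % width
emit(j)
log(k)
width = b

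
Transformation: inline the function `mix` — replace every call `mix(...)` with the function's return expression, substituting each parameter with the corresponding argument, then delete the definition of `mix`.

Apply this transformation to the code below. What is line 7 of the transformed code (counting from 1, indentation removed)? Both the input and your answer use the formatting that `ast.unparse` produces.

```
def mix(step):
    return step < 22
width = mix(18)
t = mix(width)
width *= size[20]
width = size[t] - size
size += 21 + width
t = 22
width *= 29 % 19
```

Transformed code:
width = 18 < 22
t = width < 22
width *= size[20]
width = size[t] - size
size += 21 + width
t = 22
width *= 29 % 19

width *= 29 % 19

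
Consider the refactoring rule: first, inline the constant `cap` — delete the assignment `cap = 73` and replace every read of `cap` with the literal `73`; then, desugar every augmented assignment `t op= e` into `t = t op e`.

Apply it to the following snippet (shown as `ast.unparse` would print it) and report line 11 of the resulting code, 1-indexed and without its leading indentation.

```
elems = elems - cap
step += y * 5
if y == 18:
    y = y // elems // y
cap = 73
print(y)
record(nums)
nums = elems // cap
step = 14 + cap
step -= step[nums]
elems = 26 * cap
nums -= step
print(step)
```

nums = nums - step

Transformed code:
elems = elems - 73
step = step + y * 5
if y == 18:
    y = y // elems // y
print(y)
record(nums)
nums = elems // 73
step = 14 + 73
step = step - step[nums]
elems = 26 * 73
nums = nums - step
print(step)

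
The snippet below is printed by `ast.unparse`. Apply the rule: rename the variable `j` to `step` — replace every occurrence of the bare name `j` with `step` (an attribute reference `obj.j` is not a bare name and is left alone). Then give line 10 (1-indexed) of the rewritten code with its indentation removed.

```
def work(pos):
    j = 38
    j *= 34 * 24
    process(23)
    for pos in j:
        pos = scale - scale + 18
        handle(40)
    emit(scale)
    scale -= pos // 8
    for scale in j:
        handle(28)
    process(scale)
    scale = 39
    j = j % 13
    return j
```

for scale in step:

Transformed code:
def work(pos):
    step = 38
    step *= 34 * 24
    process(23)
    for pos in step:
        pos = scale - scale + 18
        handle(40)
    emit(scale)
    scale -= pos // 8
    for scale in step:
        handle(28)
    process(scale)
    scale = 39
    step = step % 13
    return step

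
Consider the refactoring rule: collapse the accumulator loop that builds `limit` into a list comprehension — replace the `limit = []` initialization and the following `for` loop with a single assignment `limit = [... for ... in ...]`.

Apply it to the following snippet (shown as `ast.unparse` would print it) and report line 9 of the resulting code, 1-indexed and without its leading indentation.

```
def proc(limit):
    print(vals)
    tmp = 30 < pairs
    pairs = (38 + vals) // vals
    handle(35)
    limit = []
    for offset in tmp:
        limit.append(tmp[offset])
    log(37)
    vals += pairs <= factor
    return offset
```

Transformed code:
def proc(limit):
    print(vals)
    tmp = 30 < pairs
    pairs = (38 + vals) // vals
    handle(35)
    limit = [tmp[offset] for offset in tmp]
    log(37)
    vals += pairs <= factor
    return offset

return offset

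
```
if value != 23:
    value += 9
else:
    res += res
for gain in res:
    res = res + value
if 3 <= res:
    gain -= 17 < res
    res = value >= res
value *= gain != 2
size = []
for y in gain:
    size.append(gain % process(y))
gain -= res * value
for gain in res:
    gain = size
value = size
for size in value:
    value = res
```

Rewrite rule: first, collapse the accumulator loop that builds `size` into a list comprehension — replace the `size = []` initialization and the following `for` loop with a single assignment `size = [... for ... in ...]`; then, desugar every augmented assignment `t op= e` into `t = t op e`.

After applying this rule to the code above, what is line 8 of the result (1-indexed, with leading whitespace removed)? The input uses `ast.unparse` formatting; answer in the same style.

gain = gain - (17 < res)

Transformed code:
if value != 23:
    value = value + 9
else:
    res = res + res
for gain in res:
    res = res + value
if 3 <= res:
    gain = gain - (17 < res)
    res = value >= res
value = value * (gain != 2)
size = [gain % process(y) for y in gain]
gain = gain - res * value
for gain in res:
    gain = size
value = size
for size in value:
    value = res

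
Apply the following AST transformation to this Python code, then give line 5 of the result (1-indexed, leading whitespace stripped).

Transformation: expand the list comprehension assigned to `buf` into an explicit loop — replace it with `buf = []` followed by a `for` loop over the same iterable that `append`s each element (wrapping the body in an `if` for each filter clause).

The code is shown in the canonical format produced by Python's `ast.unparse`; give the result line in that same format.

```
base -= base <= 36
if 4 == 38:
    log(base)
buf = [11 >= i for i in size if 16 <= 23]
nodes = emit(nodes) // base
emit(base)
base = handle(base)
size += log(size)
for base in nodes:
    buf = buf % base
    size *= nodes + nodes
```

for i in size:

Transformed code:
base -= base <= 36
if 4 == 38:
    log(base)
buf = []
for i in size:
    if 16 <= 23:
        buf.append(11 >= i)
nodes = emit(nodes) // base
emit(base)
base = handle(base)
size += log(size)
for base in nodes:
    buf = buf % base
    size *= nodes + nodes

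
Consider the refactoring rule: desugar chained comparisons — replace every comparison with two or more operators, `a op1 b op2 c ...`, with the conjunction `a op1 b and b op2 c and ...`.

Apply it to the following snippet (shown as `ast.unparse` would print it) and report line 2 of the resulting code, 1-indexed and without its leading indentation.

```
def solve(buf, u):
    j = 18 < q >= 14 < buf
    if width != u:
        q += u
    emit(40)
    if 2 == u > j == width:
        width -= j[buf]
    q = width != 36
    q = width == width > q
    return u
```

Transformed code:
def solve(buf, u):
    j = 18 < q and q >= 14 and (14 < buf)
    if width != u:
        q += u
    emit(40)
    if 2 == u and u > j and (j == width):
        width -= j[buf]
    q = width != 36
    q = width == width and width > q
    return u

j = 18 < q and q >= 14 and (14 < buf)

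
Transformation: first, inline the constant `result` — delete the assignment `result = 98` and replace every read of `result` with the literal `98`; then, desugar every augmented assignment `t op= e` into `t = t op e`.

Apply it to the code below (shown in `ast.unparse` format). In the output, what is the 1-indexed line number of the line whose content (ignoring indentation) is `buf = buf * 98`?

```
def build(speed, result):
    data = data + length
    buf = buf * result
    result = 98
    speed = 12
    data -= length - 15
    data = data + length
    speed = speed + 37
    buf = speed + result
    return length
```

Transformed code:
def build(speed, result):
    data = data + length
    buf = buf * 98
    speed = 12
    data = data - (length - 15)
    data = data + length
    speed = speed + 37
    buf = speed + 98
    return length

3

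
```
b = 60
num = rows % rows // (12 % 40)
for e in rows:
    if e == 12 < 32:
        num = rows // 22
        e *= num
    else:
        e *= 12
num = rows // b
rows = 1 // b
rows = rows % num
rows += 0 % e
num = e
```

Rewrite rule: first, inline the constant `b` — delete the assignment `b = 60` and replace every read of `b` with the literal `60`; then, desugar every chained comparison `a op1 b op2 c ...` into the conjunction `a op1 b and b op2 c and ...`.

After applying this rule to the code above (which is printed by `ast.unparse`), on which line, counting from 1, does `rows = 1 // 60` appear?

Transformed code:
num = rows % rows // (12 % 40)
for e in rows:
    if e == 12 and 12 < 32:
        num = rows // 22
        e *= num
    else:
        e *= 12
num = rows // 60
rows = 1 // 60
rows = rows % num
rows += 0 % e
num = e

9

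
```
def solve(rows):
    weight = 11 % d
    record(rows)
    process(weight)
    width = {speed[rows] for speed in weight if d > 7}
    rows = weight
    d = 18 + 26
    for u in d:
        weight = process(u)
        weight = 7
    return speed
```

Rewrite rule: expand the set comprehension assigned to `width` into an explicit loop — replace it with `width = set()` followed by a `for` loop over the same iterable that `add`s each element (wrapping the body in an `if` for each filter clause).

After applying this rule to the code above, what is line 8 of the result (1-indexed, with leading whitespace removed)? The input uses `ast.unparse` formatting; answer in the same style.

width.add(speed[rows])

Transformed code:
def solve(rows):
    weight = 11 % d
    record(rows)
    process(weight)
    width = set()
    for speed in weight:
        if d > 7:
            width.add(speed[rows])
    rows = weight
    d = 18 + 26
    for u in d:
        weight = process(u)
        weight = 7
    return speed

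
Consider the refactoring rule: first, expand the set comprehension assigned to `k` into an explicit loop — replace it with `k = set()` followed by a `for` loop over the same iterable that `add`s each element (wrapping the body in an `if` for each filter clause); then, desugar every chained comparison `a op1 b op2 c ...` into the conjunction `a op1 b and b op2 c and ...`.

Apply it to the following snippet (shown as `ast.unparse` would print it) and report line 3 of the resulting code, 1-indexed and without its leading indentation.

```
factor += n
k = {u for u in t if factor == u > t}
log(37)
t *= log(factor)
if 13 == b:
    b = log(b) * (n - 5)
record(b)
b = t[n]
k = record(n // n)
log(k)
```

for u in t:

Transformed code:
factor += n
k = set()
for u in t:
    if factor == u and u > t:
        k.add(u)
log(37)
t *= log(factor)
if 13 == b:
    b = log(b) * (n - 5)
record(b)
b = t[n]
k = record(n // n)
log(k)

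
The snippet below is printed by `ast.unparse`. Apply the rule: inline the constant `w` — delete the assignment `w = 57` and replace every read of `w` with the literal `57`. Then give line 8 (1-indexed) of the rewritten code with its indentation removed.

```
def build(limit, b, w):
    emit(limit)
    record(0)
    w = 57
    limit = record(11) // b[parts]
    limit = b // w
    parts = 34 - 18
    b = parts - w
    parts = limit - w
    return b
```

Transformed code:
def build(limit, b, w):
    emit(limit)
    record(0)
    limit = record(11) // b[parts]
    limit = b // 57
    parts = 34 - 18
    b = parts - 57
    parts = limit - 57
    return b

parts = limit - 57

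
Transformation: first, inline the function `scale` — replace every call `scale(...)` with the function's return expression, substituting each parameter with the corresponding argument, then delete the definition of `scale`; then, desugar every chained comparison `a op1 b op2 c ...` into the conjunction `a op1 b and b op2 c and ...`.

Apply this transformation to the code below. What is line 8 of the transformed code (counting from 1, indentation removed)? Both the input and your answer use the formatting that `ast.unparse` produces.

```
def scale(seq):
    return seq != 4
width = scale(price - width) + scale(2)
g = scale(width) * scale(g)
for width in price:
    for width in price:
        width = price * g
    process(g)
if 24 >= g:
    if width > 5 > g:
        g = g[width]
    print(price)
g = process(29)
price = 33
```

Transformed code:
width = (price - width != 4) + (2 != 4)
g = (width != 4) * (g != 4)
for width in price:
    for width in price:
        width = price * g
    process(g)
if 24 >= g:
    if width > 5 and 5 > g:
        g = g[width]
    print(price)
g = process(29)
price = 33

if width > 5 and 5 > g:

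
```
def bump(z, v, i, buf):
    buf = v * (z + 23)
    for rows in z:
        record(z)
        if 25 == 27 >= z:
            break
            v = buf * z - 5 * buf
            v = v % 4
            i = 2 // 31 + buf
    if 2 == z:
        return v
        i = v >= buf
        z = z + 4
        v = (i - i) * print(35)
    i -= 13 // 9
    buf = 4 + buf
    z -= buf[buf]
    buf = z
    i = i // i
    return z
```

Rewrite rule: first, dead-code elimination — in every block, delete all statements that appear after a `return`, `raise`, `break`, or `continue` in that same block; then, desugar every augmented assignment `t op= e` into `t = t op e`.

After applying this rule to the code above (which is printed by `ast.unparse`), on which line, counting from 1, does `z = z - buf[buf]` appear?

Transformed code:
def bump(z, v, i, buf):
    buf = v * (z + 23)
    for rows in z:
        record(z)
        if 25 == 27 >= z:
            break
    if 2 == z:
        return v
    i = i - 13 // 9
    buf = 4 + buf
    z = z - buf[buf]
    buf = z
    i = i // i
    return z

11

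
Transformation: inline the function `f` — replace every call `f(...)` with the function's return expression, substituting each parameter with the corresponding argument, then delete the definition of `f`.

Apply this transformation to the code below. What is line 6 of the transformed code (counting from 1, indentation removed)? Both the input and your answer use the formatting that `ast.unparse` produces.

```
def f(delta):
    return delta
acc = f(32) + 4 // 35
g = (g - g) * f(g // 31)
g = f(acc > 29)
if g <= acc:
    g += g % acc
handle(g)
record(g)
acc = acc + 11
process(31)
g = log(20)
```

Transformed code:
acc = 32 + 4 // 35
g = (g - g) * (g // 31)
g = acc > 29
if g <= acc:
    g += g % acc
handle(g)
record(g)
acc = acc + 11
process(31)
g = log(20)

handle(g)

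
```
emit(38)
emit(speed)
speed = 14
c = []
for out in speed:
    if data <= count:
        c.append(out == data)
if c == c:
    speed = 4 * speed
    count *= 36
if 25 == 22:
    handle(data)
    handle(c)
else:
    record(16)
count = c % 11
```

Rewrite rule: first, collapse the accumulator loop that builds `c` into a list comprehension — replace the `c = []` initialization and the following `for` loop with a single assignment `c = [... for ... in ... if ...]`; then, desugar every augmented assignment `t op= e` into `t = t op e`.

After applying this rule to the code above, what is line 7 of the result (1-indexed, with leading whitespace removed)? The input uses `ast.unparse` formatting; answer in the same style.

count = count * 36

Transformed code:
emit(38)
emit(speed)
speed = 14
c = [out == data for out in speed if data <= count]
if c == c:
    speed = 4 * speed
    count = count * 36
if 25 == 22:
    handle(data)
    handle(c)
else:
    record(16)
count = c % 11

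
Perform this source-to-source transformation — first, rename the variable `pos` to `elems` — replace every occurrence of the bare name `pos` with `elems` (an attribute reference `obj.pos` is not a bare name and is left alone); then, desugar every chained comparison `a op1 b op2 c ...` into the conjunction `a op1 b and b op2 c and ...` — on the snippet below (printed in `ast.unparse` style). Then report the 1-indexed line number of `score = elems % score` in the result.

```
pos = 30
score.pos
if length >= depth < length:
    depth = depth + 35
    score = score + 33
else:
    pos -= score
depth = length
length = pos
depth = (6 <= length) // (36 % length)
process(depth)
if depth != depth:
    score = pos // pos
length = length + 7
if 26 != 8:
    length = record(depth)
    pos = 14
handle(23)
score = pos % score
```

19

Transformed code:
elems = 30
score.pos
if length >= depth and depth < length:
    depth = depth + 35
    score = score + 33
else:
    elems -= score
depth = length
length = elems
depth = (6 <= length) // (36 % length)
process(depth)
if depth != depth:
    score = elems // elems
length = length + 7
if 26 != 8:
    length = record(depth)
    elems = 14
handle(23)
score = elems % score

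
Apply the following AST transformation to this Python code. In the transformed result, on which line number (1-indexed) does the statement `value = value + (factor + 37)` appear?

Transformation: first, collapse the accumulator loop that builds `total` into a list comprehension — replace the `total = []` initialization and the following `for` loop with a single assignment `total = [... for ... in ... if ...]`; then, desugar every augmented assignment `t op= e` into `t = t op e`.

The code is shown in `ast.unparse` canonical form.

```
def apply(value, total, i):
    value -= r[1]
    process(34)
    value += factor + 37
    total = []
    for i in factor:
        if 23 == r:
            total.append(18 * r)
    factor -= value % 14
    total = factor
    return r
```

4

Transformed code:
def apply(value, total, i):
    value = value - r[1]
    process(34)
    value = value + (factor + 37)
    total = [18 * r for i in factor if 23 == r]
    factor = factor - value % 14
    total = factor
    return r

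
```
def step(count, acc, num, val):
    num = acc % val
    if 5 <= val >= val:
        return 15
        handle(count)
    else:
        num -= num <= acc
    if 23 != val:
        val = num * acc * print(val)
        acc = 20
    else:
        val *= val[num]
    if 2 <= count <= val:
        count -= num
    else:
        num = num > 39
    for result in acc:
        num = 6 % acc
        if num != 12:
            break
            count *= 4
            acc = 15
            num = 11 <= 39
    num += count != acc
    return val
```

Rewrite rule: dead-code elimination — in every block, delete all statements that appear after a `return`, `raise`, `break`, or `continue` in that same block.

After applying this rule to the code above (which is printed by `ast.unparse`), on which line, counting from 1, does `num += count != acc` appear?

Transformed code:
def step(count, acc, num, val):
    num = acc % val
    if 5 <= val >= val:
        return 15
    else:
        num -= num <= acc
    if 23 != val:
        val = num * acc * print(val)
        acc = 20
    else:
        val *= val[num]
    if 2 <= count <= val:
        count -= num
    else:
        num = num > 39
    for result in acc:
        num = 6 % acc
        if num != 12:
            break
    num += count != acc
    return val

20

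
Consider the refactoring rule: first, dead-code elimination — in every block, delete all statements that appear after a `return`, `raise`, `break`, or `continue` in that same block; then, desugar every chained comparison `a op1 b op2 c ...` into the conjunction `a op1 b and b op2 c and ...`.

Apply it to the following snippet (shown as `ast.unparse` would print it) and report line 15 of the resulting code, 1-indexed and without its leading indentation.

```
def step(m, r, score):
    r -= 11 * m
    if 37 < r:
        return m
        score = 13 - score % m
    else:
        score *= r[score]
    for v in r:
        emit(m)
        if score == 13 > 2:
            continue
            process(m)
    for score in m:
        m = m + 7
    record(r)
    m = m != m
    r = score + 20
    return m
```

Transformed code:
def step(m, r, score):
    r -= 11 * m
    if 37 < r:
        return m
    else:
        score *= r[score]
    for v in r:
        emit(m)
        if score == 13 and 13 > 2:
            continue
    for score in m:
        m = m + 7
    record(r)
    m = m != m
    r = score + 20
    return m

r = score + 20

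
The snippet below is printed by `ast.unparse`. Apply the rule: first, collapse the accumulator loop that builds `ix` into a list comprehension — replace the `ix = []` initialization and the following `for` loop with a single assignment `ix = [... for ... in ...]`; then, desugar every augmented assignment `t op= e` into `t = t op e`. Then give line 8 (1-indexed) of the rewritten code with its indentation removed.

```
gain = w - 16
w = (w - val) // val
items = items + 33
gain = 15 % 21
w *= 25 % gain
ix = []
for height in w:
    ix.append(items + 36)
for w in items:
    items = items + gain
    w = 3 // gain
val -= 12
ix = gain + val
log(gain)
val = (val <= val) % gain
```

Transformed code:
gain = w - 16
w = (w - val) // val
items = items + 33
gain = 15 % 21
w = w * (25 % gain)
ix = [items + 36 for height in w]
for w in items:
    items = items + gain
    w = 3 // gain
val = val - 12
ix = gain + val
log(gain)
val = (val <= val) % gain

items = items + gain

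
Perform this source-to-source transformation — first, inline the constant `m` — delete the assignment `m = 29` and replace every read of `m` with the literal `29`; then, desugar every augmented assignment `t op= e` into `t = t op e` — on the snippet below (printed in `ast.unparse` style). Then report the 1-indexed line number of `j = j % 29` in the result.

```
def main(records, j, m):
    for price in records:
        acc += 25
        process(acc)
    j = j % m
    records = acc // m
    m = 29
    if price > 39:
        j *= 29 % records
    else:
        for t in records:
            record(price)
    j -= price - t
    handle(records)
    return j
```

Transformed code:
def main(records, j, m):
    for price in records:
        acc = acc + 25
        process(acc)
    j = j % 29
    records = acc // 29
    if price > 39:
        j = j * (29 % records)
    else:
        for t in records:
            record(price)
    j = j - (price - t)
    handle(records)
    return j

5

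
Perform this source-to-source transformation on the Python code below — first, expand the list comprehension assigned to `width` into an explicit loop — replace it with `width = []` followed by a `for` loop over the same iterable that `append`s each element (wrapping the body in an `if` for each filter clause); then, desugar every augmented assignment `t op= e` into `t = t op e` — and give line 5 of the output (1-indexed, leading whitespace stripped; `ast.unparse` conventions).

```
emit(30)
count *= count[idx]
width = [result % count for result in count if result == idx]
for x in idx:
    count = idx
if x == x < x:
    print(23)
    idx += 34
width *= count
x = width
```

if result == idx:

Transformed code:
emit(30)
count = count * count[idx]
width = []
for result in count:
    if result == idx:
        width.append(result % count)
for x in idx:
    count = idx
if x == x < x:
    print(23)
    idx = idx + 34
width = width * count
x = width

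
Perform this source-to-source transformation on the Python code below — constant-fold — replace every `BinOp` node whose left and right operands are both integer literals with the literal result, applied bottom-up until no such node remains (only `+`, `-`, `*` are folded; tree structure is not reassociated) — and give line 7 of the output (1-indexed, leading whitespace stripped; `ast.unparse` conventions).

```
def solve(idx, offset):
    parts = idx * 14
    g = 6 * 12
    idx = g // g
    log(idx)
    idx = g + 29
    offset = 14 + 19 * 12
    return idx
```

offset = 242

Transformed code:
def solve(idx, offset):
    parts = idx * 14
    g = 72
    idx = g // g
    log(idx)
    idx = g + 29
    offset = 242
    return idx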